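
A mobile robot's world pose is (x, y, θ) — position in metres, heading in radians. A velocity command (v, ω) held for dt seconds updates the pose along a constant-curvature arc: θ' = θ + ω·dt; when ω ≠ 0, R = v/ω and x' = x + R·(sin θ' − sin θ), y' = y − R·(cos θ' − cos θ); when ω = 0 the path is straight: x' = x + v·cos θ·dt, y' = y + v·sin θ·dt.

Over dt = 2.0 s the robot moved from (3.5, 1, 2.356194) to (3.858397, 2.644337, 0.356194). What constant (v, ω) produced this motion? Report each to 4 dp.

Δθ = 0.356194 − 2.356194 = -2.000000
ω = Δθ/dt = -2.000000/2.0 = -1.0000
R = −Δy/(cos θ' − cos θ) = -1.0000
v = R·ω = -1.0000·-1.0000 = 1.0000

v = 1.0000, ω = -1.0000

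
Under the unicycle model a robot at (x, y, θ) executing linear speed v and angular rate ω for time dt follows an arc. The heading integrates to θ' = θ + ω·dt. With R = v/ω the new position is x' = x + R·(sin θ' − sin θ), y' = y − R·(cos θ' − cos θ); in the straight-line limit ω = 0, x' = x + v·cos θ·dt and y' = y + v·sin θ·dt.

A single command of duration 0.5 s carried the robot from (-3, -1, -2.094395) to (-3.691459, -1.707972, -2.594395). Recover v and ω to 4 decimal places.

Δθ = -2.594395 − -2.094395 = -0.500000
ω = Δθ/dt = -0.500000/0.5 = -1.0000
R = −Δy/(cos θ' − cos θ) = -2.0000
v = R·ω = -2.0000·-1.0000 = 2.0000

v = 2.0000, ω = -1.0000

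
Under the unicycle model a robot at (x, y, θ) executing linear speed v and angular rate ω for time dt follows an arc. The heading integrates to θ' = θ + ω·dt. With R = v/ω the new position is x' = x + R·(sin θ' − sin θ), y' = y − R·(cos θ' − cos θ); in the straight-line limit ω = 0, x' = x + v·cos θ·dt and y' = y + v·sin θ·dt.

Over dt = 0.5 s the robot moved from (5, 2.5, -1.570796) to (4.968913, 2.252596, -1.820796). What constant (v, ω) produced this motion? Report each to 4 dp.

v = 0.5000, ω = -0.5000

Δθ = -1.820796 − -1.570796 = -0.250000
ω = Δθ/dt = -0.250000/0.5 = -0.5000
R = −Δy/(cos θ' − cos θ) = -1.0000
v = R·ω = -1.0000·-0.5000 = 0.5000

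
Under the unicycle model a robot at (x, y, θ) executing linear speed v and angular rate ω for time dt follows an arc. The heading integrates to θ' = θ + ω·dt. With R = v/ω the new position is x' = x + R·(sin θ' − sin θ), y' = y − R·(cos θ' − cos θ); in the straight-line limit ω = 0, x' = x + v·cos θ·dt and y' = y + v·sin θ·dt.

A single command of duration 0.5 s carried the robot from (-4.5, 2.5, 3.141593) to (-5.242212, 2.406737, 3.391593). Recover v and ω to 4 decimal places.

Δθ = 3.391593 − 3.141593 = 0.250000
ω = Δθ/dt = 0.250000/0.5 = 0.5000
R = Δx/(sin θ' − sin θ) = 3.0000
v = R·ω = 3.0000·0.5000 = 1.5000

v = 1.5000, ω = 0.5000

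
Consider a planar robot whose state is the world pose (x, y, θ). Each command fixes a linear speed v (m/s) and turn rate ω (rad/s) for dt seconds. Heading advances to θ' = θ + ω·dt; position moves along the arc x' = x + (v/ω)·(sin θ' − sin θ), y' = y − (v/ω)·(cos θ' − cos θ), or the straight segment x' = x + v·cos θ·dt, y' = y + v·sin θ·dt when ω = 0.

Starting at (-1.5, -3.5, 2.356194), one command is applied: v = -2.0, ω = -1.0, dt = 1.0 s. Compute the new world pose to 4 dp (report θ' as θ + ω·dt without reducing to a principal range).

(-0.9601, -5.3401, 1.3562)

θ' = 2.3562 + -1.0·1.0 = 1.3562
R = v/ω = -2.0/-1.0 = 2.0000
x' = -1.5 + 2.0000·(sin 1.3562 − sin 2.3562) = -0.9601
y' = -3.5 − 2.0000·(cos 1.3562 − cos 2.3562) = -5.3401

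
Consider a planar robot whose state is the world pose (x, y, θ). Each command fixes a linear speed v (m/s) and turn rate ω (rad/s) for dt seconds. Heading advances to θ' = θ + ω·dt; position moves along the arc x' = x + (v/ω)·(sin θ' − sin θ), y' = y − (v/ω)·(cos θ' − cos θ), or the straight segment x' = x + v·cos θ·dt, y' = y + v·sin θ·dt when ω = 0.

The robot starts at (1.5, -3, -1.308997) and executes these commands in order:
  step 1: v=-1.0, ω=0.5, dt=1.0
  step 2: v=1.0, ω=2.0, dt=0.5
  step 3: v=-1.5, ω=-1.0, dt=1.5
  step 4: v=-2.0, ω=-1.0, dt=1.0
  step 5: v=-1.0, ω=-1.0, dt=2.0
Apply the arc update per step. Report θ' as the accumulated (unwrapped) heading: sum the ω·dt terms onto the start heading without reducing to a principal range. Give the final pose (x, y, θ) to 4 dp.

step 1: θ'=-0.8090 (R=-2.0000) → pose (1.0153, -2.1372, -0.8090)
step 2: θ'=0.1910 (R=0.5000) → pose (1.4721, -2.2830, 0.1910)
step 3: θ'=-1.3090 (R=1.5000) → pose (-0.2616, -1.1985, -1.3090)
step 4: θ'=-2.3090 (R=2.0000) → pose (0.1909, 0.6651, -2.3090)
step 5: θ'=-4.3090 (R=1.0000) → pose (1.8503, 0.3846, -4.3090)

(1.8503, 0.3846, -4.3090)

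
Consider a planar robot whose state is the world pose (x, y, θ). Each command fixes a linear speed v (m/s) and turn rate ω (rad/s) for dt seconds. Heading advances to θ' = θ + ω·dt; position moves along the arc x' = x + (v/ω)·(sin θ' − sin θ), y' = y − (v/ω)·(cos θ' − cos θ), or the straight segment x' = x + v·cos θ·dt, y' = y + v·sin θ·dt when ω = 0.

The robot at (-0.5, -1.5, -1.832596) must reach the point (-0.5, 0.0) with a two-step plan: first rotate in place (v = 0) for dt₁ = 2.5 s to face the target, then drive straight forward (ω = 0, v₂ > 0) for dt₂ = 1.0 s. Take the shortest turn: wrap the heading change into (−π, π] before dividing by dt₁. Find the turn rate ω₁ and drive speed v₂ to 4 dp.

heading to target = atan2(0−-1.5, -0.5−-0.5) = 1.5708
Δθ = wrap(1.5708 − -1.8326) = -2.8798; ω₁ = Δθ/dt₁ = -1.1519
distance = √((-0.5−-0.5)² + (0−-1.5)²) = 1.5000; v₂ = distance/dt₂ = 1.5000

ω₁ = -1.1519, v₂ = 1.5000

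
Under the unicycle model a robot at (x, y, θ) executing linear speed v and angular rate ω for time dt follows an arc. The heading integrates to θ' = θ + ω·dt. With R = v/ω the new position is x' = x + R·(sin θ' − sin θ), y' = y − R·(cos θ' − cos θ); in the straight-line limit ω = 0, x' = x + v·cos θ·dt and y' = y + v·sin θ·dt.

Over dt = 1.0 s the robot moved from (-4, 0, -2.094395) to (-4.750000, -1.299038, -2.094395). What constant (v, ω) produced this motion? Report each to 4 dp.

v = 1.5000, ω = 0.0000

Δθ = -2.094395 − -2.094395 = 0.000000
ω = Δθ/dt = 0.000000/1.0 = 0.0000
ω = 0 → v = (Δx·cos θ + Δy·sin θ)/dt = 1.5000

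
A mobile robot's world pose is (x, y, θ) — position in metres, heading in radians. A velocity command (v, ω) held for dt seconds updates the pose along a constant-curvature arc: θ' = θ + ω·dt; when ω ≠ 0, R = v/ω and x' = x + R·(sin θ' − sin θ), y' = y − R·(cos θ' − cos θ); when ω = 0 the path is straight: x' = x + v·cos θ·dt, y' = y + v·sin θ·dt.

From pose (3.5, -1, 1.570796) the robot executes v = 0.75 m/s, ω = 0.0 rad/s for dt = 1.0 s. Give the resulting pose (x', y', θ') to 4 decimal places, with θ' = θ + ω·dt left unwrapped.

(3.5000, -0.2500, 1.5708)

θ' = 1.5708 + 0.0·1.0 = 1.5708
ω = 0 → straight: x' = 3.5 + 0.75·cos(1.5708)·1.0 = 3.5000
y' = -1 + 0.75·sin(1.5708)·1.0 = -0.2500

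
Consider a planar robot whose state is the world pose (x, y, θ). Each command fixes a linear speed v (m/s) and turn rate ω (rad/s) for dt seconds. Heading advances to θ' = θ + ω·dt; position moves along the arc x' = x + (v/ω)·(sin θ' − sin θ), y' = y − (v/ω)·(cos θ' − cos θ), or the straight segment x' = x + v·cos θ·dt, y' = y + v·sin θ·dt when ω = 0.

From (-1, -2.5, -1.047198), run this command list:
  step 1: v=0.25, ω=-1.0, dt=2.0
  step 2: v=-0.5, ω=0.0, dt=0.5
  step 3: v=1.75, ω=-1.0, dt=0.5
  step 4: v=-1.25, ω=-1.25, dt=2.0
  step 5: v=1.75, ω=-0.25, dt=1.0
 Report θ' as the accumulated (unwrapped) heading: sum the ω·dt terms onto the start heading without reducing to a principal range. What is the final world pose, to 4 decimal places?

(-0.2256, -4.4139, -6.2972)

step 1: θ'=-3.0472 (R=-0.2500) → pose (-1.1929, -2.8739, -3.0472)
step 2: θ'=-3.0472 (straight) → pose (-0.9441, -2.8503, -3.0472)
step 3: θ'=-3.5472 (R=-1.7500) → pose (-1.7995, -2.7161, -3.5472)
step 4: θ'=-6.0472 (R=1.0000) → pose (-1.9603, -4.6073, -6.0472)
step 5: θ'=-6.2972 (R=-7.0000) → pose (-0.2256, -4.4139, -6.2972)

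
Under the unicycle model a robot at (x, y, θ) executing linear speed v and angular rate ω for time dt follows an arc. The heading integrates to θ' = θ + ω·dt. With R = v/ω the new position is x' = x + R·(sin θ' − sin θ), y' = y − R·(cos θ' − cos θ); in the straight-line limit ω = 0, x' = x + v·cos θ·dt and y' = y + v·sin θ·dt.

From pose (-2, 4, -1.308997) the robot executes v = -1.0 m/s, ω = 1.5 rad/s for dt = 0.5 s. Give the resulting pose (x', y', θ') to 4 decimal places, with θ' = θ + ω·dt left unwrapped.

(-2.2904, 4.3926, -0.5590)

θ' = -1.3090 + 1.5·0.5 = -0.5590
R = v/ω = -1.0/1.5 = -0.6667
x' = -2 + -0.6667·(sin -0.5590 − sin -1.3090) = -2.2904
y' = 4 − -0.6667·(cos -0.5590 − cos -1.3090) = 4.3926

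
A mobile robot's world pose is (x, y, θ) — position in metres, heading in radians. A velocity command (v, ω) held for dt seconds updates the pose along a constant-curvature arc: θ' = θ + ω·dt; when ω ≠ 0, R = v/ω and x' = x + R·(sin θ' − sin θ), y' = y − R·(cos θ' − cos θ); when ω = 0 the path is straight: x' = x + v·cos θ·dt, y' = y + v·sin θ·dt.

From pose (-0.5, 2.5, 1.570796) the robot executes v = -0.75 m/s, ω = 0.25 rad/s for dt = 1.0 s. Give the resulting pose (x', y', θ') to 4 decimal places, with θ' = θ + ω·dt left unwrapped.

θ' = 1.5708 + 0.25·1.0 = 1.8208
R = v/ω = -0.75/0.25 = -3.0000
x' = -0.5 + -3.0000·(sin 1.8208 − sin 1.5708) = -0.4067
y' = 2.5 − -3.0000·(cos 1.8208 − cos 1.5708) = 1.7578

(-0.4067, 1.7578, 1.8208)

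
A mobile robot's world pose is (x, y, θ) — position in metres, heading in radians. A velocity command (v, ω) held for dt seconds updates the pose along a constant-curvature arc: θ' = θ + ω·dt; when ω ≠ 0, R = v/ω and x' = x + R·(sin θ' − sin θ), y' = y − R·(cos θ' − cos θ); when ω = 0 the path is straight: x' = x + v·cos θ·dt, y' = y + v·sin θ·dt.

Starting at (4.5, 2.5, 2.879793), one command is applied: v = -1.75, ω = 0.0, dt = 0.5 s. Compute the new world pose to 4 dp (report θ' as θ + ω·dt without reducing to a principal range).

(5.3452, 2.2735, 2.8798)

θ' = 2.8798 + 0.0·0.5 = 2.8798
ω = 0 → straight: x' = 4.5 + -1.75·cos(2.8798)·0.5 = 5.3452
y' = 2.5 + -1.75·sin(2.8798)·0.5 = 2.2735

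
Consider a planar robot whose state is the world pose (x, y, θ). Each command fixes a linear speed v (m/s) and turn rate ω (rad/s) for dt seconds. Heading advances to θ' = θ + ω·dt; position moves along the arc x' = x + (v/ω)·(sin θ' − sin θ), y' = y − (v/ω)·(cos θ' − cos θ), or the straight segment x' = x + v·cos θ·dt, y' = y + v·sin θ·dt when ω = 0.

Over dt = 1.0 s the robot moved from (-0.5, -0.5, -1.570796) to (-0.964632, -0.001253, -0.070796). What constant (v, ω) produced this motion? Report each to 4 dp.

v = -0.7500, ω = 1.5000

Δθ = -0.070796 − -1.570796 = 1.500000
ω = Δθ/dt = 1.500000/1.0 = 1.5000
R = −Δy/(cos θ' − cos θ) = -0.5000
v = R·ω = -0.5000·1.5000 = -0.7500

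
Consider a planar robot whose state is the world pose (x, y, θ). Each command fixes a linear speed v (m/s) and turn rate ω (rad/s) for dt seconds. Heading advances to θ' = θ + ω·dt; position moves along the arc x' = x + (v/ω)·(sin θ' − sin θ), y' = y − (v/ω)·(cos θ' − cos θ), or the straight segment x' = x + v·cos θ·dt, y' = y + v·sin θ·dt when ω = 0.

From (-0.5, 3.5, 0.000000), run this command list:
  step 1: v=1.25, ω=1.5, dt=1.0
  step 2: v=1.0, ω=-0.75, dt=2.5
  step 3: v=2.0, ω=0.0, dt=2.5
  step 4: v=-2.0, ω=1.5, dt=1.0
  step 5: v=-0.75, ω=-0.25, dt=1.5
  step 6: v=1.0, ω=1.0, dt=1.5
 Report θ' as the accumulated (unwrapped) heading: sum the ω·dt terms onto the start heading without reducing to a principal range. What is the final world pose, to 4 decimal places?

(4.5453, 3.3819, 2.2500)

step 1: θ'=1.5000 (R=0.8333) → pose (0.3312, 4.2744, 1.5000)
step 2: θ'=-0.3750 (R=-1.3333) → pose (2.1496, 5.4207, -0.3750)
step 3: θ'=-0.3750 (straight) → pose (6.8021, 3.5894, -0.3750)
step 4: θ'=1.1250 (R=-1.3333) → pose (5.1108, 2.9236, 1.1250)
step 5: θ'=0.7500 (R=3.0000) → pose (4.4489, 2.0221, 0.7500)
step 6: θ'=2.2500 (R=1.0000) → pose (4.5453, 3.3819, 2.2500)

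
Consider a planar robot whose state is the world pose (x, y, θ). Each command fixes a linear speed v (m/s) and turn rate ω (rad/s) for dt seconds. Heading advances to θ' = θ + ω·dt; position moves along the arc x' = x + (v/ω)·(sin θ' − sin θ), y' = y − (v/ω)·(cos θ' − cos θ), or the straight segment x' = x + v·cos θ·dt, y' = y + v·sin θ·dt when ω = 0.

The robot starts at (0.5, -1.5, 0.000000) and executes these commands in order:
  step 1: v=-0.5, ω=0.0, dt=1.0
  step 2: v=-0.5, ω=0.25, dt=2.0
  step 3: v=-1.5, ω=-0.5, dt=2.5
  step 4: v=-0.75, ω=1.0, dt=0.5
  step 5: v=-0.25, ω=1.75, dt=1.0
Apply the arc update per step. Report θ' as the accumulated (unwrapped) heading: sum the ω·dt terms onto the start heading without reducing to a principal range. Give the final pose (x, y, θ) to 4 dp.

(-4.9456, -1.2575, 1.5000)

step 1: θ'=0.0000 (straight) → pose (0.0000, -1.5000, 0.0000)
step 2: θ'=0.5000 (R=-2.0000) → pose (-0.9589, -1.7448, 0.5000)
step 3: θ'=-0.7500 (R=3.0000) → pose (-4.4420, -1.3072, -0.7500)
step 4: θ'=-0.2500 (R=-0.7500) → pose (-4.7677, -1.1292, -0.2500)
step 5: θ'=1.5000 (R=-0.1429) → pose (-4.9456, -1.2575, 1.5000)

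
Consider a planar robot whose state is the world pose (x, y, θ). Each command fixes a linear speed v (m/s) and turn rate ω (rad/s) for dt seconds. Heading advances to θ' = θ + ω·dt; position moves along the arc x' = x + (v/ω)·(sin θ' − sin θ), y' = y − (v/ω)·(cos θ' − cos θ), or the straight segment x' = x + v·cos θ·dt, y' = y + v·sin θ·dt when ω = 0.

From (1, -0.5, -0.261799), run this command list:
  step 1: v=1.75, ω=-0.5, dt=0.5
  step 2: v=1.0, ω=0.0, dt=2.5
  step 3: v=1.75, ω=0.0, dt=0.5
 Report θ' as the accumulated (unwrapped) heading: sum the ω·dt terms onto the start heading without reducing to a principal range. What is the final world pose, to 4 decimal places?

step 1: θ'=-0.5118 (R=-3.5000) → pose (1.8082, -0.8292, -0.5118)
step 2: θ'=-0.5118 (straight) → pose (3.9879, -2.0536, -0.5118)
step 3: θ'=-0.5118 (straight) → pose (4.7508, -2.4821, -0.5118)

(4.7508, -2.4821, -0.5118)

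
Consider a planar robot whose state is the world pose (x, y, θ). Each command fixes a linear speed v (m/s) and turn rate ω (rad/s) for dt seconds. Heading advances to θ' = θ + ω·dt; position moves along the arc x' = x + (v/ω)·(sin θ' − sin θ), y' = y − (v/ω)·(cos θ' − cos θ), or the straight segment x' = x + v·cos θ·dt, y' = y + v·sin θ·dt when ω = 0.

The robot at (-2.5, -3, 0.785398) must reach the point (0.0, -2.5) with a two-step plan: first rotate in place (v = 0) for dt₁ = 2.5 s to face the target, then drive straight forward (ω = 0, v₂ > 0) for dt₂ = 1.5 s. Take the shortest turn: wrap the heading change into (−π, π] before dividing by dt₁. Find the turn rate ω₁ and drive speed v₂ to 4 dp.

heading to target = atan2(-2.5−-3, 0−-2.5) = 0.1974
Δθ = wrap(0.1974 − 0.7854) = -0.5880; ω₁ = Δθ/dt₁ = -0.2352
distance = √((0−-2.5)² + (-2.5−-3)²) = 2.5495; v₂ = distance/dt₂ = 1.6997

ω₁ = -0.2352, v₂ = 1.6997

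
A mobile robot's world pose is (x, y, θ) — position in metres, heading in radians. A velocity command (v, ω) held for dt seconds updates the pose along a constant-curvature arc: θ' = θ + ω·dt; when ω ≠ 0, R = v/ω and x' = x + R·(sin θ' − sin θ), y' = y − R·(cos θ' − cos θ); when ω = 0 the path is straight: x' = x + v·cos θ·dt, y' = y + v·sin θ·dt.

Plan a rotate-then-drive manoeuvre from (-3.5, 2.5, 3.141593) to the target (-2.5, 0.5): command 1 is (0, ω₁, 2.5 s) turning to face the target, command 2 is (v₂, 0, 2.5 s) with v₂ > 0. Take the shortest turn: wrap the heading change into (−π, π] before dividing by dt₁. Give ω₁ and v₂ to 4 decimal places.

ω₁ = 0.8138, v₂ = 0.8944

heading to target = atan2(0.5−2.5, -2.5−-3.5) = -1.1071
Δθ = wrap(-1.1071 − 3.1416) = 2.0344; ω₁ = Δθ/dt₁ = 0.8138
distance = √((-2.5−-3.5)² + (0.5−2.5)²) = 2.2361; v₂ = distance/dt₂ = 0.8944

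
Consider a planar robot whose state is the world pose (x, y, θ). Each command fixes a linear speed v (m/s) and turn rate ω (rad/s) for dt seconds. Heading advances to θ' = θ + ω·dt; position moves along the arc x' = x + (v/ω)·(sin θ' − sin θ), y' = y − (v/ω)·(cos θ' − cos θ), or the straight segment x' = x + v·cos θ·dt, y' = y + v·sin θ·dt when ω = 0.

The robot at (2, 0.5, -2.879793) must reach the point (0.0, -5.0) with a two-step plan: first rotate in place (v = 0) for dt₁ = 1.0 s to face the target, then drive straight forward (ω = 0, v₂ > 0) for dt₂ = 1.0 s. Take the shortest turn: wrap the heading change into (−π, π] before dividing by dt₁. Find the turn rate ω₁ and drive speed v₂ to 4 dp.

heading to target = atan2(-5−0.5, 0−2) = -1.9196
Δθ = wrap(-1.9196 − -2.8798) = 0.9602; ω₁ = Δθ/dt₁ = 0.9602
distance = √((0−2)² + (-5−0.5)²) = 5.8523; v₂ = distance/dt₂ = 5.8523

ω₁ = 0.9602, v₂ = 5.8523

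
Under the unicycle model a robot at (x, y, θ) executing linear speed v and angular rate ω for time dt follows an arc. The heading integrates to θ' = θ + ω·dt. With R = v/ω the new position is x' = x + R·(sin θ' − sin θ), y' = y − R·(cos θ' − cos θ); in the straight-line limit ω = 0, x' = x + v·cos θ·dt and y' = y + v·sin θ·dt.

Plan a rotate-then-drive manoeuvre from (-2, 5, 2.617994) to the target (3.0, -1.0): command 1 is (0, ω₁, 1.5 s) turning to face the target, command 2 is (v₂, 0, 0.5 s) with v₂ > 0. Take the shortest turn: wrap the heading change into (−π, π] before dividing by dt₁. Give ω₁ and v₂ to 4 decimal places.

heading to target = atan2(-1−5, 3−-2) = -0.8761
Δθ = wrap(-0.8761 − 2.6180) = 2.7891; ω₁ = Δθ/dt₁ = 1.8594
distance = √((3−-2)² + (-1−5)²) = 7.8102; v₂ = distance/dt₂ = 15.6205

ω₁ = 1.8594, v₂ = 15.6205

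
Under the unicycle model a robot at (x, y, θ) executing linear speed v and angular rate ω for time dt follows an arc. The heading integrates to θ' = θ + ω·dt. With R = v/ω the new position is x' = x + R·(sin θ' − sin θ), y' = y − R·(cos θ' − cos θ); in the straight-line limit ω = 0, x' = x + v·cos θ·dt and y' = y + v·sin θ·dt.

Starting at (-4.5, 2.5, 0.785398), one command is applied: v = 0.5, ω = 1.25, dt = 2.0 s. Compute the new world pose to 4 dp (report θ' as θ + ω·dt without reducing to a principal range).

(-4.8402, 3.1787, 3.2854)

θ' = 0.7854 + 1.25·2.0 = 3.2854
R = v/ω = 0.5/1.25 = 0.4000
x' = -4.5 + 0.4000·(sin 3.2854 − sin 0.7854) = -4.8402
y' = 2.5 − 0.4000·(cos 3.2854 − cos 0.7854) = 3.1787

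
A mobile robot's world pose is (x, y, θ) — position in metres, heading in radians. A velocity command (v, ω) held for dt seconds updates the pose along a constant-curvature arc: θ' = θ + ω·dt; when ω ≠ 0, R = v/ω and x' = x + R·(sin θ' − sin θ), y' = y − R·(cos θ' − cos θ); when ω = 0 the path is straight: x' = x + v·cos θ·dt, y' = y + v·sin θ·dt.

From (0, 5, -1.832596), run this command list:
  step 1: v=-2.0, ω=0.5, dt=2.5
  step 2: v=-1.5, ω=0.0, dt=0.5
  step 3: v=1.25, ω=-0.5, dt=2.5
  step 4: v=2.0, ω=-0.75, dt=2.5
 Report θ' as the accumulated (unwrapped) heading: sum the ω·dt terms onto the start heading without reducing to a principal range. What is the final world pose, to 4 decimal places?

step 1: θ'=-0.5826 (R=-4.0000) → pose (-1.6629, 9.3754, -0.5826)
step 2: θ'=-0.5826 (straight) → pose (-2.2892, 9.7881, -0.5826)
step 3: θ'=-1.8326 (R=-2.5000) → pose (-1.2499, 7.0534, -1.8326)
step 4: θ'=-3.7076 (R=-2.6667) → pose (-5.2557, 5.4928, -3.7076)

(-5.2557, 5.4928, -3.7076)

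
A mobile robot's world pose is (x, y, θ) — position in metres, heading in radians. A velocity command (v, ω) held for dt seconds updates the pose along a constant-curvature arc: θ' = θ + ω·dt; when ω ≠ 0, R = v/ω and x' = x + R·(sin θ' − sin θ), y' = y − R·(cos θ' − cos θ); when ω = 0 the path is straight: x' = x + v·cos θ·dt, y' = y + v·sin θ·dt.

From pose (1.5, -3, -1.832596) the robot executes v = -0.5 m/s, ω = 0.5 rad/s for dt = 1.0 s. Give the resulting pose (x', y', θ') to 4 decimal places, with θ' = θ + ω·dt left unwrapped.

(1.5058, -2.5052, -1.3326)

θ' = -1.8326 + 0.5·1.0 = -1.3326
R = v/ω = -0.5/0.5 = -1.0000
x' = 1.5 + -1.0000·(sin -1.3326 − sin -1.8326) = 1.5058
y' = -3 − -1.0000·(cos -1.3326 − cos -1.8326) = -2.5052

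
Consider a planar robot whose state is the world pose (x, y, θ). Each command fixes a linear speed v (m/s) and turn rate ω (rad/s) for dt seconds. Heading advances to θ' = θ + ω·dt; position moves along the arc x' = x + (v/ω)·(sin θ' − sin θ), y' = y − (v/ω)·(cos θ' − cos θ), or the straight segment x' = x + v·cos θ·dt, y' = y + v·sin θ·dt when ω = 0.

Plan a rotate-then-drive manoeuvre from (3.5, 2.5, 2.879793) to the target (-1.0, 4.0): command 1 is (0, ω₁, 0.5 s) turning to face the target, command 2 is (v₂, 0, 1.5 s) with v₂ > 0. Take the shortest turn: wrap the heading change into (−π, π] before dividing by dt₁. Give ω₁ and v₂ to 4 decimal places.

ω₁ = -0.1199, v₂ = 3.1623

heading to target = atan2(4−2.5, -1−3.5) = 2.8198
Δθ = wrap(2.8198 − 2.8798) = -0.0600; ω₁ = Δθ/dt₁ = -0.1199
distance = √((-1−3.5)² + (4−2.5)²) = 4.7434; v₂ = distance/dt₂ = 3.1623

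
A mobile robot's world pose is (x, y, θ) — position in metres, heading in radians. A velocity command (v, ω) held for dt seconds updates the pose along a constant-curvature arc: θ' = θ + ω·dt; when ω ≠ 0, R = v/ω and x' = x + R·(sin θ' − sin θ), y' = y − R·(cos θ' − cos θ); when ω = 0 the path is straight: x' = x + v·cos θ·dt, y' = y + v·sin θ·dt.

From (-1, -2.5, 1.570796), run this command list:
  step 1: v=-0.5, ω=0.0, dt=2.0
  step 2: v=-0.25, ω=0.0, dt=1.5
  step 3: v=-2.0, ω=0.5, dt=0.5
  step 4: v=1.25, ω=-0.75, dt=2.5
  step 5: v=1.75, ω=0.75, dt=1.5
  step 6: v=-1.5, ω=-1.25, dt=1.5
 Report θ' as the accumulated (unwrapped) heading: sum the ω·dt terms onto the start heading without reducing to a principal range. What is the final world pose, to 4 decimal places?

(1.0862, -1.8339, -0.8042)

step 1: θ'=1.5708 (straight) → pose (-1.0000, -3.5000, 1.5708)
step 2: θ'=1.5708 (straight) → pose (-1.0000, -3.8750, 1.5708)
step 3: θ'=1.8208 (R=-4.0000) → pose (-0.8757, -4.8646, 1.8208)
step 4: θ'=-0.0542 (R=-1.6667) → pose (0.8295, -2.7881, -0.0542)
step 5: θ'=1.0708 (R=2.3333) → pose (3.0036, -1.5768, 1.0708)
step 6: θ'=-0.8042 (R=1.2000) → pose (1.0862, -1.8339, -0.8042)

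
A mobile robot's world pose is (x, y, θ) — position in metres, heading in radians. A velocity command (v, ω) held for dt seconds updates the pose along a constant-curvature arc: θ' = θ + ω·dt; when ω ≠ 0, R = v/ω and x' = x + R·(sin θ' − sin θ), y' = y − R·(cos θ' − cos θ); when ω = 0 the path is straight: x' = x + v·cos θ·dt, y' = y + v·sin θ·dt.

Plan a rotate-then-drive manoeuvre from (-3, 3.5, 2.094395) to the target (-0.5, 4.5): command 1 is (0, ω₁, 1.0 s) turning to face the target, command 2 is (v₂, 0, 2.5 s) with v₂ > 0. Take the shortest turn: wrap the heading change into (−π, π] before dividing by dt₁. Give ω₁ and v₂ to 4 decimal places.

heading to target = atan2(4.5−3.5, -0.5−-3) = 0.3805
Δθ = wrap(0.3805 − 2.0944) = -1.7139; ω₁ = Δθ/dt₁ = -1.7139
distance = √((-0.5−-3)² + (4.5−3.5)²) = 2.6926; v₂ = distance/dt₂ = 1.0770

ω₁ = -1.7139, v₂ = 1.0770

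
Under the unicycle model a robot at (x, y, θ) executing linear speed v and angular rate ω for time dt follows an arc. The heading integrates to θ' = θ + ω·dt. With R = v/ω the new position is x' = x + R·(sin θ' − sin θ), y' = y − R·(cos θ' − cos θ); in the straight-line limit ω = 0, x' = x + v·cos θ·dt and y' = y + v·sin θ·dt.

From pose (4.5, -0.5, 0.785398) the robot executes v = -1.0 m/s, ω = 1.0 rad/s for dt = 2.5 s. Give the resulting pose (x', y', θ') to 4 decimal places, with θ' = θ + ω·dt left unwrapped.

θ' = 0.7854 + 1.0·2.5 = 3.2854
R = v/ω = -1.0/1.0 = -1.0000
x' = 4.5 + -1.0000·(sin 3.2854 − sin 0.7854) = 5.3504
y' = -0.5 − -1.0000·(cos 3.2854 − cos 0.7854) = -2.1968

(5.3504, -2.1968, 3.2854)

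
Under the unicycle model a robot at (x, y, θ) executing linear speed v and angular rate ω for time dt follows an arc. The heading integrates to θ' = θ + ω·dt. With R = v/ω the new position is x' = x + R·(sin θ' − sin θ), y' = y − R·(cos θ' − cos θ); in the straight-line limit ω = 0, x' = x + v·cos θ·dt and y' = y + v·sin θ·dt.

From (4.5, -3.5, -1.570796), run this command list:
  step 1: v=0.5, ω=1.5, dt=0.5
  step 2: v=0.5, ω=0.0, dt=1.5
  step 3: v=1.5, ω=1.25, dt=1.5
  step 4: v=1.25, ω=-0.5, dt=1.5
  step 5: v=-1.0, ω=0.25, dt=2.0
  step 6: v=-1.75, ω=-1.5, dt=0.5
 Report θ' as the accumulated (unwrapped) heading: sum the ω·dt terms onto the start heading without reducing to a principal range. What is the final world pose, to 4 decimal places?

step 1: θ'=-0.8208 (R=0.3333) → pose (4.5894, -3.7272, -0.8208)
step 2: θ'=-0.8208 (straight) → pose (5.1007, -4.2760, -0.8208)
step 3: θ'=1.0542 (R=1.2000) → pose (7.0221, -4.0507, 1.0542)
step 4: θ'=0.3042 (R=-2.5000) → pose (8.4470, -2.9003, 0.3042)
step 5: θ'=0.8042 (R=-4.0000) → pose (6.7641, -3.9419, 0.8042)
step 6: θ'=0.0542 (R=1.1667) → pose (5.9869, -4.2976, 0.0542)

(5.9869, -4.2976, 0.0542)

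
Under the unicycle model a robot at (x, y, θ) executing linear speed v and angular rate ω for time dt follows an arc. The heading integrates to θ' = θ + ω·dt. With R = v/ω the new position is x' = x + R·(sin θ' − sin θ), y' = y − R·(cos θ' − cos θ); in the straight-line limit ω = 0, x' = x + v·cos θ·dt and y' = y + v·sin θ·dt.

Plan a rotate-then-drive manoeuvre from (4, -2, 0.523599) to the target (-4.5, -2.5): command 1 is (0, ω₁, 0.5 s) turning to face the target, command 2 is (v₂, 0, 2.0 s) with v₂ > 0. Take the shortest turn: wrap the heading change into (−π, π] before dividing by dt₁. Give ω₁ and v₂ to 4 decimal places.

ω₁ = 5.3535, v₂ = 4.2573

heading to target = atan2(-2.5−-2, -4.5−4) = -3.0828
Δθ = wrap(-3.0828 − 0.5236) = 2.6767; ω₁ = Δθ/dt₁ = 5.3535
distance = √((-4.5−4)² + (-2.5−-2)²) = 8.5147; v₂ = distance/dt₂ = 4.2573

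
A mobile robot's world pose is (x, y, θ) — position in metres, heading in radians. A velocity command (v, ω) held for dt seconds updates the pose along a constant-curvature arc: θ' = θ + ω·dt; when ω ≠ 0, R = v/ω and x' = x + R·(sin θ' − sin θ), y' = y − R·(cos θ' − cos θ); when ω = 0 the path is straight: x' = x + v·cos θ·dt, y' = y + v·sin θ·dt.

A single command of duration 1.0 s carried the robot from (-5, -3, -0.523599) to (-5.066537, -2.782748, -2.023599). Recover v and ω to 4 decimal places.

v = -0.2500, ω = -1.5000

Δθ = -2.023599 − -0.523599 = -1.500000
ω = Δθ/dt = -1.500000/1.0 = -1.5000
R = −Δy/(cos θ' − cos θ) = 0.1667
v = R·ω = 0.1667·-1.5000 = -0.2500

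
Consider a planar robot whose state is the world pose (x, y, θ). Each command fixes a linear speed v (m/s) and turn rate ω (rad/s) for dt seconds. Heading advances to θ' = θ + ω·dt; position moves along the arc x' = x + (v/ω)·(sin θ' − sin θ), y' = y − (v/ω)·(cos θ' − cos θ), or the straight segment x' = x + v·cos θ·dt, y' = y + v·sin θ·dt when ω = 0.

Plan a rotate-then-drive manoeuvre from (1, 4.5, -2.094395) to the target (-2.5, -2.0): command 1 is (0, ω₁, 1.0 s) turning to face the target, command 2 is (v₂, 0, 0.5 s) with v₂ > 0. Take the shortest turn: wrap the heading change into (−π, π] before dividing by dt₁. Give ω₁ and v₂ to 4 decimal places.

heading to target = atan2(-2−4.5, -2.5−1) = -2.0647
Δθ = wrap(-2.0647 − -2.0944) = 0.0297; ω₁ = Δθ/dt₁ = 0.0297
distance = √((-2.5−1)² + (-2−4.5)²) = 7.3824; v₂ = distance/dt₂ = 14.7648

ω₁ = 0.0297, v₂ = 14.7648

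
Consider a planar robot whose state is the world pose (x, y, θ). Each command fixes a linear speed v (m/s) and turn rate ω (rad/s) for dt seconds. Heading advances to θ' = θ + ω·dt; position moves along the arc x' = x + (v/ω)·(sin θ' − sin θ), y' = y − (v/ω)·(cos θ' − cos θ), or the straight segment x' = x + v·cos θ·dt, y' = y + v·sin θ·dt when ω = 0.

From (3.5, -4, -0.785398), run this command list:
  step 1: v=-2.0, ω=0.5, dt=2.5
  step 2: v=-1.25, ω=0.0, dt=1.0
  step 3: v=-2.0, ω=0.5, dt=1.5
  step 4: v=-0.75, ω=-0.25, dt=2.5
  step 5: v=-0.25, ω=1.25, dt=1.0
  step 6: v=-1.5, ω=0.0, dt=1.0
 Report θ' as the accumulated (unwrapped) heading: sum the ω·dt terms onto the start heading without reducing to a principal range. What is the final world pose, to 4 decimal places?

(-5.0217, -9.1065, 1.8396)

step 1: θ'=0.4646 (R=-4.0000) → pose (-1.1207, -3.2524, 0.4646)
step 2: θ'=0.4646 (straight) → pose (-2.2382, -3.8125, 0.4646)
step 3: θ'=1.2146 (R=-4.0000) → pose (-4.1948, -5.9937, 1.2146)
step 4: θ'=0.5896 (R=3.0000) → pose (-5.3385, -7.4410, 0.5896)
step 5: θ'=1.8396 (R=-0.2000) → pose (-5.4201, -7.6604, 1.8396)
step 6: θ'=1.8396 (straight) → pose (-5.0217, -9.1065, 1.8396)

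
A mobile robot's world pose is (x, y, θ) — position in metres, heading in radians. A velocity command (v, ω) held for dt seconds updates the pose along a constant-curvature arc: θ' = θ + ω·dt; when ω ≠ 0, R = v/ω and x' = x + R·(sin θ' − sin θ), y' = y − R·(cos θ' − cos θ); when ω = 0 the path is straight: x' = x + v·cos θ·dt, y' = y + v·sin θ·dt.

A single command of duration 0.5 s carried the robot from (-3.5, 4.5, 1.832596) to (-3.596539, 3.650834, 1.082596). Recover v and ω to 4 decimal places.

v = -1.7500, ω = -1.5000

Δθ = 1.082596 − 1.832596 = -0.750000
ω = Δθ/dt = -0.750000/0.5 = -1.5000
R = −Δy/(cos θ' − cos θ) = 1.1667
v = R·ω = 1.1667·-1.5000 = -1.7500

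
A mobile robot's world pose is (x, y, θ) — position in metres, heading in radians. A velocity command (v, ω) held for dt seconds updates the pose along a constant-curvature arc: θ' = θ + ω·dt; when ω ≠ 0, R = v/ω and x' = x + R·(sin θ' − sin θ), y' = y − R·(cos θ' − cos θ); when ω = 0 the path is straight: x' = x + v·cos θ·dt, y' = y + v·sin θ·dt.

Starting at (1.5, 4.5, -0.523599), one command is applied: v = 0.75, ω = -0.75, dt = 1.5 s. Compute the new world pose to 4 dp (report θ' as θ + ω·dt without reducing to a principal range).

θ' = -0.5236 + -0.75·1.5 = -1.6486
R = v/ω = 0.75/-0.75 = -1.0000
x' = 1.5 + -1.0000·(sin -1.6486 − sin -0.5236) = 1.9970
y' = 4.5 − -1.0000·(cos -1.6486 − cos -0.5236) = 3.5563

(1.9970, 3.5563, -1.6486)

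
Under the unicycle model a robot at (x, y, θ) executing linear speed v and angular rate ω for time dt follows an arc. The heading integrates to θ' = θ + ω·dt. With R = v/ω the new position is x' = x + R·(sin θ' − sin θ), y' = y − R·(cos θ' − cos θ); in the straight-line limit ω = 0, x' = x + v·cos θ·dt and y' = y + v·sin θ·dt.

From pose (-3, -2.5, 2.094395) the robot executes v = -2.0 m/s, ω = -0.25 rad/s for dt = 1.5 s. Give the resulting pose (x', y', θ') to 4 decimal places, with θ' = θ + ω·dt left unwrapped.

(-2.0164, -5.3156, 1.7194)

θ' = 2.0944 + -0.25·1.5 = 1.7194
R = v/ω = -2.0/-0.25 = 8.0000
x' = -3 + 8.0000·(sin 1.7194 − sin 2.0944) = -2.0164
y' = -2.5 − 8.0000·(cos 1.7194 − cos 2.0944) = -5.3156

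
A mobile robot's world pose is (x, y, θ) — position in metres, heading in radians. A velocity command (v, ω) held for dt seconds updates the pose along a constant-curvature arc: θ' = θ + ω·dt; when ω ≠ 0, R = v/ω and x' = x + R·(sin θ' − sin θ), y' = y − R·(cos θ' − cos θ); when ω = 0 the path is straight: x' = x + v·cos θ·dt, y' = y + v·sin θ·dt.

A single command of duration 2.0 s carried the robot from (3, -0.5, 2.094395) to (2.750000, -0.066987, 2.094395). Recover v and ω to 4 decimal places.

v = 0.2500, ω = 0.0000

Δθ = 2.094395 − 2.094395 = 0.000000
ω = Δθ/dt = 0.000000/2.0 = 0.0000
ω = 0 → v = (Δx·cos θ + Δy·sin θ)/dt = 0.2500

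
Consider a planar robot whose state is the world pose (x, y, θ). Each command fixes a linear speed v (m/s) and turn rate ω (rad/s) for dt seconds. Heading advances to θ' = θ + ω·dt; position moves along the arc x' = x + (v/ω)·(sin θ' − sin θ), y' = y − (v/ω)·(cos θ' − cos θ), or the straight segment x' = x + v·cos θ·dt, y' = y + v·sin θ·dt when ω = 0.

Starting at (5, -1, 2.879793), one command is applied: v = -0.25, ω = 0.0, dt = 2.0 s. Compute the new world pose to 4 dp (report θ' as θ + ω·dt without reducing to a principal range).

θ' = 2.8798 + 0.0·2.0 = 2.8798
ω = 0 → straight: x' = 5 + -0.25·cos(2.8798)·2.0 = 5.4830
y' = -1 + -0.25·sin(2.8798)·2.0 = -1.1294

(5.4830, -1.1294, 2.8798)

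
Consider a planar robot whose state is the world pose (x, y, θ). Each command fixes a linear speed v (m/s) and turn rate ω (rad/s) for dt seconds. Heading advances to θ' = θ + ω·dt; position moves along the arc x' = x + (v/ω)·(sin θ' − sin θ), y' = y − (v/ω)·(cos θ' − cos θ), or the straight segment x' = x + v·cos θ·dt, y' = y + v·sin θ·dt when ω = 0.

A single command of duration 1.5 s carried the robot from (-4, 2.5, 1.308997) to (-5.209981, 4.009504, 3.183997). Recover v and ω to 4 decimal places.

Δθ = 3.183997 − 1.308997 = 1.875000
ω = Δθ/dt = 1.875000/1.5 = 1.2500
R = −Δy/(cos θ' − cos θ) = 1.2000
v = R·ω = 1.2000·1.2500 = 1.5000

v = 1.5000, ω = 1.2500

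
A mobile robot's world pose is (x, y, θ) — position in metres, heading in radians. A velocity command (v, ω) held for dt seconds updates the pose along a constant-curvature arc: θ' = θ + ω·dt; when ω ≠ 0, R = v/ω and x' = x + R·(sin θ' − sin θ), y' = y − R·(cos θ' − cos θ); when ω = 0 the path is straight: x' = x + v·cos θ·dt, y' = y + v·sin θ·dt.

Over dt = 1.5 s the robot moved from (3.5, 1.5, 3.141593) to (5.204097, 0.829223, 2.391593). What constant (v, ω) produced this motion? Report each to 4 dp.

Δθ = 2.391593 − 3.141593 = -0.750000
ω = Δθ/dt = -0.750000/1.5 = -0.5000
R = Δx/(sin θ' − sin θ) = 2.5000
v = R·ω = 2.5000·-0.5000 = -1.2500

v = -1.2500, ω = -0.5000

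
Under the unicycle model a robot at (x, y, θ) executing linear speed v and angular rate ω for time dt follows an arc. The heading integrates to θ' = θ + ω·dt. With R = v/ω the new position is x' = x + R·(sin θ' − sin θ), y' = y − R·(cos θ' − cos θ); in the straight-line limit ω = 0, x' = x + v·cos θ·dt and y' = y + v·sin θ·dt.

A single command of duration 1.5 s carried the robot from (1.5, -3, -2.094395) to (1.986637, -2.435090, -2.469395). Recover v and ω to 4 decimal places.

v = -0.5000, ω = -0.2500

Δθ = -2.469395 − -2.094395 = -0.375000
ω = Δθ/dt = -0.375000/1.5 = -0.2500
R = −Δy/(cos θ' − cos θ) = 2.0000
v = R·ω = 2.0000·-0.2500 = -0.5000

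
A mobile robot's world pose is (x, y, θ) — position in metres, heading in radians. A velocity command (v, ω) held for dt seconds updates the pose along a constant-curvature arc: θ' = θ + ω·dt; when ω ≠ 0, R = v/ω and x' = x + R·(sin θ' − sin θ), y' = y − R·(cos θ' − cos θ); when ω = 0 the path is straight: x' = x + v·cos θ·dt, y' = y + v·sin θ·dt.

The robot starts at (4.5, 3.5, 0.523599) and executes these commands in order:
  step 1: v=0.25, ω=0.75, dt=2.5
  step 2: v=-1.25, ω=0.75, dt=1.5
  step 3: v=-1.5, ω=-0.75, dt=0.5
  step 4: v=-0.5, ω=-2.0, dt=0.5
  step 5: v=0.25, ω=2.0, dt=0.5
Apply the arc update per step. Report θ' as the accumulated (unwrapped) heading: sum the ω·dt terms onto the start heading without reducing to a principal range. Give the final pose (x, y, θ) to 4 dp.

step 1: θ'=2.3986 (R=0.3333) → pose (4.5588, 4.0342, 2.3986)
step 2: θ'=3.5236 (R=-1.6667) → pose (6.3076, 3.7150, 3.5236)
step 3: θ'=3.1486 (R=2.0000) → pose (7.0392, 3.8592, 3.1486)
step 4: θ'=2.1486 (R=0.2500) → pose (7.2504, 3.7457, 2.1486)
step 5: θ'=3.1486 (R=0.1250) → pose (7.1448, 3.8024, 3.1486)

(7.1448, 3.8024, 3.1486)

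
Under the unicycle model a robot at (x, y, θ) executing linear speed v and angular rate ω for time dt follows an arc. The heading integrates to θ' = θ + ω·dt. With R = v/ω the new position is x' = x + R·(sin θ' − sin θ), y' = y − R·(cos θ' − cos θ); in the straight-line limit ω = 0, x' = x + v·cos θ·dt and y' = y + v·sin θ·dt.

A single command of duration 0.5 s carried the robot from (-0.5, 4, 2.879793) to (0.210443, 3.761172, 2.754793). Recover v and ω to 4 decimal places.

Δθ = 2.754793 − 2.879793 = -0.125000
ω = Δθ/dt = -0.125000/0.5 = -0.2500
R = Δx/(sin θ' − sin θ) = 6.0000
v = R·ω = 6.0000·-0.2500 = -1.5000

v = -1.5000, ω = -0.2500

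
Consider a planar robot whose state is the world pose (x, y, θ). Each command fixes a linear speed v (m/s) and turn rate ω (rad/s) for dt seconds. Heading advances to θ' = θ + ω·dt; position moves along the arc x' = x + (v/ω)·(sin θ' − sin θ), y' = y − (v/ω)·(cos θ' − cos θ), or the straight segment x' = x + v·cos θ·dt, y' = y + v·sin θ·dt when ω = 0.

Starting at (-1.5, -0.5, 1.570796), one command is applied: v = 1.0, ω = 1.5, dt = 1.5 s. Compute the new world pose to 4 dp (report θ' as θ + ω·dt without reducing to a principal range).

θ' = 1.5708 + 1.5·1.5 = 3.8208
R = v/ω = 1.0/1.5 = 0.6667
x' = -1.5 + 0.6667·(sin 3.8208 − sin 1.5708) = -2.5854
y' = -0.5 − 0.6667·(cos 3.8208 − cos 1.5708) = 0.0187

(-2.5854, 0.0187, 3.8208)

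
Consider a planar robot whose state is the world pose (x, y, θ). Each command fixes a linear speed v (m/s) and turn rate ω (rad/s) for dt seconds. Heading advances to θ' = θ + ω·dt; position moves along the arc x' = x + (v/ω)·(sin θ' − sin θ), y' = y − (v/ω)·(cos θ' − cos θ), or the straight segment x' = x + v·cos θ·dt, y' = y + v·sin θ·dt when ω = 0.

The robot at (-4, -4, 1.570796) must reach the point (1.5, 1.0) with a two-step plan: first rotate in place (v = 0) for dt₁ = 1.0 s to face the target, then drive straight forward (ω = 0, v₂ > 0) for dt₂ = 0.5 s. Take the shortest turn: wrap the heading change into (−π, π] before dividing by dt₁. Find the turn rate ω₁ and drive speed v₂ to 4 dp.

ω₁ = -0.8330, v₂ = 14.8661

heading to target = atan2(1−-4, 1.5−-4) = 0.7378
Δθ = wrap(0.7378 − 1.5708) = -0.8330; ω₁ = Δθ/dt₁ = -0.8330
distance = √((1.5−-4)² + (1−-4)²) = 7.4330; v₂ = distance/dt₂ = 14.8661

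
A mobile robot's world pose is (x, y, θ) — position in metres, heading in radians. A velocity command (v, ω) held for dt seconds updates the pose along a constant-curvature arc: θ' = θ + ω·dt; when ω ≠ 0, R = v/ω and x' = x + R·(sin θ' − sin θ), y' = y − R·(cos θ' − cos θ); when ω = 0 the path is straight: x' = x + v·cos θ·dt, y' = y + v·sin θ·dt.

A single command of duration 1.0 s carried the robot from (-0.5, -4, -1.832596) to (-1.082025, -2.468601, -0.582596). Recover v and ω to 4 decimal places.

Δθ = -0.582596 − -1.832596 = 1.250000
ω = Δθ/dt = 1.250000/1.0 = 1.2500
R = −Δy/(cos θ' − cos θ) = -1.4000
v = R·ω = -1.4000·1.2500 = -1.7500

v = -1.7500, ω = 1.2500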